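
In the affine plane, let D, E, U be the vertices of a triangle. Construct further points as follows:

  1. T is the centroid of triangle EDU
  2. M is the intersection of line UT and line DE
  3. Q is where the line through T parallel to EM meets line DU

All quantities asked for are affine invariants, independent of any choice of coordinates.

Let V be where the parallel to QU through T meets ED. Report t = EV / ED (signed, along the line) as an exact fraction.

Set D = (0, 0), E = (1, 0), U = (0, 1); any affine frame gives the same invariant.
1. T is the centroid of triangle EDU ⇒ T = (1/3, 1/3)
2. M is the intersection of line UT and line DE ⇒ M = (1/2, 0)
3. Q is where the line through T parallel to EM meets line DU ⇒ Q = (0, 1/3)
through T parallel to QU: direction (0, 2/3); meets ED at V = (1/3, 0)
V = E + t·(D−E) with t = 2/3

t = 2/3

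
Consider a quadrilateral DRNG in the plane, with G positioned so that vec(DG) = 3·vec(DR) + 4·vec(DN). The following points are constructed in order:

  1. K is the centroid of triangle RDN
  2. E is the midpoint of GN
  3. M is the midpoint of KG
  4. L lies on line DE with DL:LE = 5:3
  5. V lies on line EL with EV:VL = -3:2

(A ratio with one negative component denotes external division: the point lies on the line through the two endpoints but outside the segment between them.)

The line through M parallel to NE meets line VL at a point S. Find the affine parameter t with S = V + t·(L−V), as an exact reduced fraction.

Choose coordinates D = (0, 0), R = (1, 0), N = (0, 1), G = (3, 4).
1. K is the centroid of triangle RDN ⇒ K = (1/3, 1/3)
2. E is the midpoint of GN ⇒ E = (3/2, 5/2)
3. M is the midpoint of KG ⇒ M = (5/3, 13/6)
4. L lies on line DE with DL:LE = 5:3 ⇒ L = (15/16, 25/16)
5. V lies on line EL with EV:VL = -3:2 ⇒ V = (-3/16, -5/16)
through M parallel to NE: direction (3/2, 3/2); meets VL at S = (3/4, 5/4)
S = V + t·(L−V) with t = 5/6

t = 5/6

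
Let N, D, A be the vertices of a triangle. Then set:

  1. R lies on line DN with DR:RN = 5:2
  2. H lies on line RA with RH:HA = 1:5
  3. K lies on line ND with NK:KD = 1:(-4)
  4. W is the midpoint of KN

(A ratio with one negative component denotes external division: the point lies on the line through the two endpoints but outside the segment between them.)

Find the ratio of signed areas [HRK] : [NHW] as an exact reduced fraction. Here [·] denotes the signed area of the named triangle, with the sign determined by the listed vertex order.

[HRK]:[NHW] = -26/7

Set N = (0, 0), D = (1, 0), A = (0, 1); any affine frame gives the same invariant.
1. R lies on line DN with DR:RN = 5:2 ⇒ R = (2/7, 0)
2. H lies on line RA with RH:HA = 1:5 ⇒ H = (5/21, 1/6)
3. K lies on line ND with NK:KD = 1:(-4) ⇒ K = (-1/3, 0)
4. W is the midpoint of KN ⇒ W = (-1/6, 0)
2·[HRK] = -13/126, 2·[NHW] = 1/36
[HRK]:[NHW] = -13/126:1/36 = -26/7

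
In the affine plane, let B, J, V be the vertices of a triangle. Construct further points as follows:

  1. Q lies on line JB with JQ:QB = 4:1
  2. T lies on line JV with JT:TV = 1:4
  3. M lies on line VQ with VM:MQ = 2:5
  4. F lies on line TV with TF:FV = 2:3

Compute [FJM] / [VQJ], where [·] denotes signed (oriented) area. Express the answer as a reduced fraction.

Set B = (0, 0), J = (1, 0), V = (0, 1); any affine frame gives the same invariant.
1. Q lies on line JB with JQ:QB = 4:1 ⇒ Q = (1/5, 0)
2. T lies on line JV with JT:TV = 1:4 ⇒ T = (4/5, 1/5)
3. M lies on line VQ with VM:MQ = 2:5 ⇒ M = (2/35, 5/7)
4. F lies on line TV with TF:FV = 2:3 ⇒ F = (12/25, 13/25)
2·[FJM] = -104/875, 2·[VQJ] = 4/5
[FJM]:[VQJ] = -104/875:4/5 = -26/175

[FJM]:[VQJ] = -26/175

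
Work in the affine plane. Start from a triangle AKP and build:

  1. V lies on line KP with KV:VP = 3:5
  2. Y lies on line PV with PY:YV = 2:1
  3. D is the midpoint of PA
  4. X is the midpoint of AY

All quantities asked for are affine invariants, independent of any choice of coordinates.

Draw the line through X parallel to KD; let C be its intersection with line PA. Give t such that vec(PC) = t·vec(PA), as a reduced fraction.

Assign A = (0, 0), K = (1, 0), P = (0, 1) — the answer is frame-independent, so this choice is without loss of generality.
1. V lies on line KP with KV:VP = 3:5 ⇒ V = (5/8, 3/8)
2. Y lies on line PV with PY:YV = 2:1 ⇒ Y = (5/12, 7/12)
3. D is the midpoint of PA ⇒ D = (0, 1/2)
4. X is the midpoint of AY ⇒ X = (5/24, 7/24)
through X parallel to KD: direction (-1, 1/2); meets PA at C = (0, 19/48)
C = P + t·(A−P) with t = 29/48

t = 29/48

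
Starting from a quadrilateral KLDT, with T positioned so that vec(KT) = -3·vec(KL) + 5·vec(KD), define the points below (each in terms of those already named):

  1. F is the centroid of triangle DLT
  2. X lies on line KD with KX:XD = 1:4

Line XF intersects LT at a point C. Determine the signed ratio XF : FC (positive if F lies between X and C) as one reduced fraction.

XF:FC = 58/5

Assign K = (0, 0), L = (1, 0), D = (0, 1), T = (-3, 5) — the answer is frame-independent, so this choice is without loss of generality.
1. F is the centroid of triangle DLT ⇒ F = (-2/3, 2)
2. X lies on line KD with KX:XD = 1:4 ⇒ X = (0, 1/5)
line XF meets LT at C = (-21/29, 125/58)
F = X + t·(C−X) with t = 58/63, so XF:FC = 58/63:5/63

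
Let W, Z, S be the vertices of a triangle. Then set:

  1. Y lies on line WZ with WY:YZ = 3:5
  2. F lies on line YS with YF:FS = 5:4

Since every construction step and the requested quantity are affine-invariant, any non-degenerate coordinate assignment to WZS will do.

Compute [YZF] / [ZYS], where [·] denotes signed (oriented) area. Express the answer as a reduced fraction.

[YZF]:[ZYS] = -5/9

Choose coordinates W = (0, 0), Z = (1, 0), S = (0, 1).
1. Y lies on line WZ with WY:YZ = 3:5 ⇒ Y = (3/8, 0)
2. F lies on line YS with YF:FS = 5:4 ⇒ F = (1/6, 5/9)
2·[YZF] = 25/72, 2·[ZYS] = -5/8
[YZF]:[ZYS] = 25/72:-5/8 = -5/9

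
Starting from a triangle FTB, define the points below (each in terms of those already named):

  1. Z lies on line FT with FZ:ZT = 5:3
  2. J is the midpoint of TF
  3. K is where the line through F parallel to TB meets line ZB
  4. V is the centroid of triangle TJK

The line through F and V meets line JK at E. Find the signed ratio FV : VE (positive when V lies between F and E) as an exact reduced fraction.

FV:VE = -4

Work in coordinates with F = (0, 0), T = (1, 0), B = (0, 1).
1. Z lies on line FT with FZ:ZT = 5:3 ⇒ Z = (5/8, 0)
2. J is the midpoint of TF ⇒ J = (1/2, 0)
3. K is where the line through F parallel to TB meets line ZB ⇒ K = (5/3, -5/3)
4. V is the centroid of triangle TJK ⇒ V = (19/18, -5/9)
line FV meets JK at E = (19/24, -5/12)
V = F + t·(E−F) with t = 4/3, so FV:VE = 4/3:-1/3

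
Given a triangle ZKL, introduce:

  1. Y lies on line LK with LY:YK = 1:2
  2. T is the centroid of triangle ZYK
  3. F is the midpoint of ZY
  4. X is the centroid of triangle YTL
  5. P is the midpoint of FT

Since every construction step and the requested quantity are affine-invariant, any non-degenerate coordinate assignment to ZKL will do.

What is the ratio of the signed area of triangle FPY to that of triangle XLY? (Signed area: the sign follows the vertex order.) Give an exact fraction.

Choose coordinates Z = (0, 0), K = (1, 0), L = (0, 1).
1. Y lies on line LK with LY:YK = 1:2 ⇒ Y = (1/3, 2/3)
2. T is the centroid of triangle ZYK ⇒ T = (4/9, 2/9)
3. F is the midpoint of ZY ⇒ F = (1/6, 1/3)
4. X is the centroid of triangle YTL ⇒ X = (7/27, 17/27)
5. P is the midpoint of FT ⇒ P = (11/36, 5/18)
2·[FPY] = 1/18, 2·[XLY] = -1/27
[FPY]:[XLY] = 1/18:-1/27 = -3/2

[FPY]:[XLY] = -3/2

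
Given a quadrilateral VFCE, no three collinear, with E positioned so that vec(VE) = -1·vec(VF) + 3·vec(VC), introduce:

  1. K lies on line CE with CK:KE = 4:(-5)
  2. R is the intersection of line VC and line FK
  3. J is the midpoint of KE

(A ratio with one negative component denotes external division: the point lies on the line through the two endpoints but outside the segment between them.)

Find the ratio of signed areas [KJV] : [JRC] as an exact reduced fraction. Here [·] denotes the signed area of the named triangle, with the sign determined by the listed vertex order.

Assign V = (0, 0), F = (1, 0), C = (0, 1), E = (-1, 3) — the answer is frame-independent, so this choice is without loss of generality.
1. K lies on line CE with CK:KE = 4:(-5) ⇒ K = (4, -7)
2. R is the intersection of line VC and line FK ⇒ R = (0, 7/3)
3. J is the midpoint of KE ⇒ J = (3/2, -2)
2·[KJV] = 5/2, 2·[JRC] = 2
[KJV]:[JRC] = 5/2:2 = 5/4

[KJV]:[JRC] = 5/4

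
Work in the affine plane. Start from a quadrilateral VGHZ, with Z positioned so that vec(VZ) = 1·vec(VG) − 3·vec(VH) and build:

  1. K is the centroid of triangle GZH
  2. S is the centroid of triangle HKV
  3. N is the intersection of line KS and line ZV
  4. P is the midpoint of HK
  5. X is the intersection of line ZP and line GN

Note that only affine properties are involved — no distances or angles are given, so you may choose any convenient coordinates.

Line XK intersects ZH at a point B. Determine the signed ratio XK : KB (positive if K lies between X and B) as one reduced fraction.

Set V = (0, 0), G = (1, 0), H = (0, 1), Z = (1, -3); any affine frame gives the same invariant.
1. K is the centroid of triangle GZH ⇒ K = (2/3, -2/3)
2. S is the centroid of triangle HKV ⇒ S = (2/9, 1/9)
3. N is the intersection of line KS and line ZV ⇒ N = (-2/5, 6/5)
4. P is the midpoint of HK ⇒ P = (1/3, 1/6)
5. X is the intersection of line ZP and line GN ⇒ X = (25/109, 72/109)
line XK meets ZH at B = (-17/46, 57/23)
K = X + t·(B−X) with t = -46/63, so XK:KB = -46/63:109/63

XK:KB = -46/109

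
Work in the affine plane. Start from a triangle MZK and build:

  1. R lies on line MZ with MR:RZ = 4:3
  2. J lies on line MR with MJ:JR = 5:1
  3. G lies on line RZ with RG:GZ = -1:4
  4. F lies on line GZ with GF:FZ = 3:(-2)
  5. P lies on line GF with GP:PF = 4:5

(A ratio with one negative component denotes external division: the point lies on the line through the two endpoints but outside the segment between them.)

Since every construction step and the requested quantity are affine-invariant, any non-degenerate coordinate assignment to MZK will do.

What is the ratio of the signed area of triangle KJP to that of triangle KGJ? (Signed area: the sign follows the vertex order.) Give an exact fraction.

[KJP]:[KGJ] = 15

Assign M = (0, 0), Z = (1, 0), K = (0, 1) — the answer is frame-independent, so this choice is without loss of generality.
1. R lies on line MZ with MR:RZ = 4:3 ⇒ R = (4/7, 0)
2. J lies on line MR with MJ:JR = 5:1 ⇒ J = (10/21, 0)
3. G lies on line RZ with RG:GZ = -1:4 ⇒ G = (3/7, 0)
4. F lies on line GZ with GF:FZ = 3:(-2) ⇒ F = (15/7, 0)
5. P lies on line GF with GP:PF = 4:5 ⇒ P = (25/21, 0)
2·[KJP] = 5/7, 2·[KGJ] = 1/21
[KJP]:[KGJ] = 5/7:1/21 = 15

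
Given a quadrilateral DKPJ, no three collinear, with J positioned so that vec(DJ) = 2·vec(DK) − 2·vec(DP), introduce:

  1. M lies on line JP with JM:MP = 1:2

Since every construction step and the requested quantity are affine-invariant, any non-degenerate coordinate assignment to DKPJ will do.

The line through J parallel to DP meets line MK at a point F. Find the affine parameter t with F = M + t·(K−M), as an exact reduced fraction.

Choose coordinates D = (0, 0), K = (1, 0), P = (0, 1), J = (2, -2).
1. M lies on line JP with JM:MP = 1:2 ⇒ M = (4/3, -1)
through J parallel to DP: direction (0, 1); meets MK at F = (2, -3)
F = M + t·(K−M) with t = -2

t = -2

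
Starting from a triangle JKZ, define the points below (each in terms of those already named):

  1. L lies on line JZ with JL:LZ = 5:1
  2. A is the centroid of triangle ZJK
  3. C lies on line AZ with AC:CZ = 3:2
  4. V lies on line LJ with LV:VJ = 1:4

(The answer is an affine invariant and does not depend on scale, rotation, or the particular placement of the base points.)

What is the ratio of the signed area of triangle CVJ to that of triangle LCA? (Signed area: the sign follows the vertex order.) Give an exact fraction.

Work in coordinates with J = (0, 0), K = (1, 0), Z = (0, 1).
1. L lies on line JZ with JL:LZ = 5:1 ⇒ L = (0, 5/6)
2. A is the centroid of triangle ZJK ⇒ A = (1/3, 1/3)
3. C lies on line AZ with AC:CZ = 3:2 ⇒ C = (2/15, 11/15)
4. V lies on line LJ with LV:VJ = 1:4 ⇒ V = (0, 2/3)
2·[CVJ] = 4/45, 2·[LCA] = -1/30
[CVJ]:[LCA] = 4/45:-1/30 = -8/3

[CVJ]:[LCA] = -8/3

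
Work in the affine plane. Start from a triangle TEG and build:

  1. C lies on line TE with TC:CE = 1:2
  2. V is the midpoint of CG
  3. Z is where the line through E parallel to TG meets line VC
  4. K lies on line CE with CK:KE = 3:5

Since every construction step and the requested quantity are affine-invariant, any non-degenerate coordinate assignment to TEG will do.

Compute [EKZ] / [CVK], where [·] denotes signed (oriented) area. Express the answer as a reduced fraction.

[EKZ]:[CVK] = -20/3

Work in coordinates with T = (0, 0), E = (1, 0), G = (0, 1).
1. C lies on line TE with TC:CE = 1:2 ⇒ C = (1/3, 0)
2. V is the midpoint of CG ⇒ V = (1/6, 1/2)
3. Z is where the line through E parallel to TG meets line VC ⇒ Z = (1, -2)
4. K lies on line CE with CK:KE = 3:5 ⇒ K = (7/12, 0)
2·[EKZ] = 5/6, 2·[CVK] = -1/8
[EKZ]:[CVK] = 5/6:-1/8 = -20/3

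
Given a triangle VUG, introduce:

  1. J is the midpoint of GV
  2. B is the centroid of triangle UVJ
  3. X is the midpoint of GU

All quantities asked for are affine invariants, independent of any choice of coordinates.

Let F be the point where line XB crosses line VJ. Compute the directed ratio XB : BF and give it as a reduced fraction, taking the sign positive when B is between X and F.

Work in coordinates with V = (0, 0), U = (1, 0), G = (0, 1).
1. J is the midpoint of GV ⇒ J = (0, 1/2)
2. B is the centroid of triangle UVJ ⇒ B = (1/3, 1/6)
3. X is the midpoint of GU ⇒ X = (1/2, 1/2)
line XB meets VJ at F = (0, -1/2)
B = X + t·(F−X) with t = 1/3, so XB:BF = 1/3:2/3

XB:BF = 1/2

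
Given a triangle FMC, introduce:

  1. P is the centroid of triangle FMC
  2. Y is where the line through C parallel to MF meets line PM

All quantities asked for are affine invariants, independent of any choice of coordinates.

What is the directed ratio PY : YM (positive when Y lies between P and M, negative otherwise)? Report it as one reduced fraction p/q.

Choose coordinates F = (0, 0), M = (1, 0), C = (0, 1).
1. P is the centroid of triangle FMC ⇒ P = (1/3, 1/3)
2. Y is where the line through C parallel to MF meets line PM ⇒ Y = (-1, 1)
Y = P + t·(M−P) with t = -2, so PY:YM = t:(1−t) = -2:3

PY:YM = -2/3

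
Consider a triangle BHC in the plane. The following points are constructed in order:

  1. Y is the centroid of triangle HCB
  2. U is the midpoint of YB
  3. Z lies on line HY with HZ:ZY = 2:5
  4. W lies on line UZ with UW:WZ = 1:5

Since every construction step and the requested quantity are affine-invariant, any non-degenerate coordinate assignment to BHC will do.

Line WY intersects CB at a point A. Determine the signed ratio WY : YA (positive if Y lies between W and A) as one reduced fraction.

Set B = (0, 0), H = (1, 0), C = (0, 1); any affine frame gives the same invariant.
1. Y is the centroid of triangle HCB ⇒ Y = (1/3, 1/3)
2. U is the midpoint of YB ⇒ U = (1/6, 1/6)
3. Z lies on line HY with HZ:ZY = 2:5 ⇒ Z = (17/21, 2/21)
4. W lies on line UZ with UW:WZ = 1:5 ⇒ W = (23/84, 13/84)
line WY meets CB at A = (0, -2/3)
Y = W + t·(A−W) with t = -5/23, so WY:YA = -5/23:28/23

WY:YA = -5/28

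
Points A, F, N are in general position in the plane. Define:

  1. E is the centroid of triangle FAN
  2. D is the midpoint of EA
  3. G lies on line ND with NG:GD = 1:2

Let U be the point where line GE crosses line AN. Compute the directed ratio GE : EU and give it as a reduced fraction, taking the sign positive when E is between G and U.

Work in coordinates with A = (0, 0), F = (1, 0), N = (0, 1).
1. E is the centroid of triangle FAN ⇒ E = (1/3, 1/3)
2. D is the midpoint of EA ⇒ D = (1/6, 1/6)
3. G lies on line ND with NG:GD = 1:2 ⇒ G = (1/18, 13/18)
line GE meets AN at U = (0, 4/5)
E = G + t·(U−G) with t = -5, so GE:EU = -5:6

GE:EU = -5/6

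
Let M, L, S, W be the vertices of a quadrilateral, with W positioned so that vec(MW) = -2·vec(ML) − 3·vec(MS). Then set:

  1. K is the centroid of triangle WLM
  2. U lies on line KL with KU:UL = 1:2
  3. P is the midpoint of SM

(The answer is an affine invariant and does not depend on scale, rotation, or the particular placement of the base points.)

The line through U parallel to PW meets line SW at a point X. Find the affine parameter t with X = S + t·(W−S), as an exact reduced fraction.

t = 67/18

Work in coordinates with M = (0, 0), L = (1, 0), S = (0, 1), W = (-2, -3).
1. K is the centroid of triangle WLM ⇒ K = (-1/3, -1)
2. U lies on line KL with KU:UL = 1:2 ⇒ U = (1/9, -2/3)
3. P is the midpoint of SM ⇒ P = (0, 1/2)
through U parallel to PW: direction (-2, -7/2); meets SW at X = (-67/9, -125/9)
X = S + t·(W−S) with t = 67/18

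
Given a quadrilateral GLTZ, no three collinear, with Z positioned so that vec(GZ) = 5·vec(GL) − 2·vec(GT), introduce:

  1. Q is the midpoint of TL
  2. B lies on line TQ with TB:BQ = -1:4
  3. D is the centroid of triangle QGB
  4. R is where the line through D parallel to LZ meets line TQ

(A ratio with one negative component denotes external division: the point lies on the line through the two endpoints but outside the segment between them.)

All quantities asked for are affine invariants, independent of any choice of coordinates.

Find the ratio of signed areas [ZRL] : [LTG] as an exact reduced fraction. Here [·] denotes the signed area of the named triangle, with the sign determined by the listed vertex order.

Work in coordinates with G = (0, 0), L = (1, 0), T = (0, 1), Z = (5, -2).
1. Q is the midpoint of TL ⇒ Q = (1/2, 1/2)
2. B lies on line TQ with TB:BQ = -1:4 ⇒ B = (-1/6, 7/6)
3. D is the centroid of triangle QGB ⇒ D = (1/9, 5/9)
4. R is where the line through D parallel to LZ meets line TQ ⇒ R = (7/9, 2/9)
2·[ZRL] = 4/9, 2·[LTG] = 1
[ZRL]:[LTG] = 4/9:1 = 4/9

[ZRL]:[LTG] = 4/9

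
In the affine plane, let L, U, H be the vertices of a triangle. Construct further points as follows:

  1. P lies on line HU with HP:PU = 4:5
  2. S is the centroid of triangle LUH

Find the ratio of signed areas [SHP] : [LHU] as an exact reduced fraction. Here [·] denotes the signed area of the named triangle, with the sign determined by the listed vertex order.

[SHP]:[LHU] = 4/27

Choose coordinates L = (0, 0), U = (1, 0), H = (0, 1).
1. P lies on line HU with HP:PU = 4:5 ⇒ P = (4/9, 5/9)
2. S is the centroid of triangle LUH ⇒ S = (1/3, 1/3)
2·[SHP] = -4/27, 2·[LHU] = -1
[SHP]:[LHU] = -4/27:-1 = 4/27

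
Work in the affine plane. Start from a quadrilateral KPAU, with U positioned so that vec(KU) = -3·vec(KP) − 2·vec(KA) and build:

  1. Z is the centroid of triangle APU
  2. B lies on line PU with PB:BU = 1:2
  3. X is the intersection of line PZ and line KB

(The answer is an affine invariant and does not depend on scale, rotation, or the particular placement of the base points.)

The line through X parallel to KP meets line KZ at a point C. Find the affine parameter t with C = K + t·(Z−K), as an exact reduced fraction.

Assign K = (0, 0), P = (1, 0), A = (0, 1), U = (-3, -2) — the answer is frame-independent, so this choice is without loss of generality.
1. Z is the centroid of triangle APU ⇒ Z = (-2/3, -1/3)
2. B lies on line PU with PB:BU = 1:2 ⇒ B = (-1/3, -2/3)
3. X is the intersection of line PZ and line KB ⇒ X = (-1/9, -2/9)
through X parallel to KP: direction (1, 0); meets KZ at C = (-4/9, -2/9)
C = K + t·(Z−K) with t = 2/3

t = 2/3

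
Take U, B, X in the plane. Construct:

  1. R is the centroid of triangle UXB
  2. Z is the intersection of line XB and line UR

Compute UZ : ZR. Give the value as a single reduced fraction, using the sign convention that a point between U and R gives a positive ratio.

Set U = (0, 0), B = (1, 0), X = (0, 1); any affine frame gives the same invariant.
1. R is the centroid of triangle UXB ⇒ R = (1/3, 1/3)
2. Z is the intersection of line XB and line UR ⇒ Z = (1/2, 1/2)
Z = U + t·(R−U) with t = 3/2, so UZ:ZR = t:(1−t) = 3/2:-1/2

UZ:ZR = -3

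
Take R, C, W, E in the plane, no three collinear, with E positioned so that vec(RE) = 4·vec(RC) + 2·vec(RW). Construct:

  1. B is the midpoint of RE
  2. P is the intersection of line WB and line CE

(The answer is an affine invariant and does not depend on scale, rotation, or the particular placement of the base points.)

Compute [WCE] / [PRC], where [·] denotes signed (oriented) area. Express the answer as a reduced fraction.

[WCE]:[PRC] = 5

Set R = (0, 0), C = (1, 0), W = (0, 1), E = (4, 2); any affine frame gives the same invariant.
1. B is the midpoint of RE ⇒ B = (2, 1)
2. P is the intersection of line WB and line CE ⇒ P = (5/2, 1)
2·[WCE] = 5, 2·[PRC] = 1
[WCE]:[PRC] = 5:1 = 5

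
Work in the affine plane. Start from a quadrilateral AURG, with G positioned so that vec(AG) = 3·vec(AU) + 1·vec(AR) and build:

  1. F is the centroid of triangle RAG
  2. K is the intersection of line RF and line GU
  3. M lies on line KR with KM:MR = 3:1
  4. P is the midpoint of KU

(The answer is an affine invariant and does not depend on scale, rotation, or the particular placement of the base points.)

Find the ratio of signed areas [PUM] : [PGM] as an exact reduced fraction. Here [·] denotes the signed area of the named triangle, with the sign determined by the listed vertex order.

[PUM]:[PGM] = -1/4

Assign A = (0, 0), U = (1, 0), R = (0, 1), G = (3, 1) — the answer is frame-independent, so this choice is without loss of generality.
1. F is the centroid of triangle RAG ⇒ F = (1, 2/3)
2. K is the intersection of line RF and line GU ⇒ K = (9/5, 2/5)
3. M lies on line KR with KM:MR = 3:1 ⇒ M = (9/20, 17/20)
4. P is the midpoint of KU ⇒ P = (7/5, 1/5)
2·[PUM] = -9/20, 2·[PGM] = 9/5
[PUM]:[PGM] = -9/20:9/5 = -1/4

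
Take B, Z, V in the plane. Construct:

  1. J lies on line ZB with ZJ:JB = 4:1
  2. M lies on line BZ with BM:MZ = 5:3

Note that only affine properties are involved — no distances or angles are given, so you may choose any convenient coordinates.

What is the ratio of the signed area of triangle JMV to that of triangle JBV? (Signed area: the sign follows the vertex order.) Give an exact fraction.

[JMV]:[JBV] = -17/8

Choose coordinates B = (0, 0), Z = (1, 0), V = (0, 1).
1. J lies on line ZB with ZJ:JB = 4:1 ⇒ J = (1/5, 0)
2. M lies on line BZ with BM:MZ = 5:3 ⇒ M = (5/8, 0)
2·[JMV] = 17/40, 2·[JBV] = -1/5
[JMV]:[JBV] = 17/40:-1/5 = -17/8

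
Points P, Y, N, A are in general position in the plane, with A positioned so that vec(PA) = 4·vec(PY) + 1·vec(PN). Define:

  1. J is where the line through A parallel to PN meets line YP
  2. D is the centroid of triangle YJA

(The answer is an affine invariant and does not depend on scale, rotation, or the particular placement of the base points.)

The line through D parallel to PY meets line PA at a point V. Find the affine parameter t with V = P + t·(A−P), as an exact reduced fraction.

t = 1/3

Work in coordinates with P = (0, 0), Y = (1, 0), N = (0, 1), A = (4, 1).
1. J is where the line through A parallel to PN meets line YP ⇒ J = (4, 0)
2. D is the centroid of triangle YJA ⇒ D = (3, 1/3)
through D parallel to PY: direction (1, 0); meets PA at V = (4/3, 1/3)
V = P + t·(A−P) with t = 1/3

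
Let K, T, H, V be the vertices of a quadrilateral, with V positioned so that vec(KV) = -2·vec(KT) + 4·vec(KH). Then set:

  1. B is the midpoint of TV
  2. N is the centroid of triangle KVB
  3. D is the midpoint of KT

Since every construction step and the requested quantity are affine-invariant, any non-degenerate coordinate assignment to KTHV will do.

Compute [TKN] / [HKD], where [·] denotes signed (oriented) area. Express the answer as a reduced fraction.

[TKN]:[HKD] = -4

Set K = (0, 0), T = (1, 0), H = (0, 1), V = (-2, 4); any affine frame gives the same invariant.
1. B is the midpoint of TV ⇒ B = (-1/2, 2)
2. N is the centroid of triangle KVB ⇒ N = (-5/6, 2)
3. D is the midpoint of KT ⇒ D = (1/2, 0)
2·[TKN] = -2, 2·[HKD] = 1/2
[TKN]:[HKD] = -2:1/2 = -4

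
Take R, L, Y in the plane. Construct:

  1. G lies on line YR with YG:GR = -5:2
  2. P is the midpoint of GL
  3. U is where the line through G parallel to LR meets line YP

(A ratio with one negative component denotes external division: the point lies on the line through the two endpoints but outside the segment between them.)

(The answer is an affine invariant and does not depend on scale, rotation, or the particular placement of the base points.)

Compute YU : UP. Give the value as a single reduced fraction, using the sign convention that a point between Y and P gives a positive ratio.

YU:UP = -5

Choose coordinates R = (0, 0), L = (1, 0), Y = (0, 1).
1. G lies on line YR with YG:GR = -5:2 ⇒ G = (0, -2/3)
2. P is the midpoint of GL ⇒ P = (1/2, -1/3)
3. U is where the line through G parallel to LR meets line YP ⇒ U = (5/8, -2/3)
U = Y + t·(P−Y) with t = 5/4, so YU:UP = t:(1−t) = 5/4:-1/4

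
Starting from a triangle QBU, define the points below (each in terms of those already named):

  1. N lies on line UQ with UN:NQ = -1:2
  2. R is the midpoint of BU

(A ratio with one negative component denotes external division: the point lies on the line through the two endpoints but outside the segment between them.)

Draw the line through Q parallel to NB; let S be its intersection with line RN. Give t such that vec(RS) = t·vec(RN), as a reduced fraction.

t = -3

Choose coordinates Q = (0, 0), B = (1, 0), U = (0, 1).
1. N lies on line UQ with UN:NQ = -1:2 ⇒ N = (0, 2)
2. R is the midpoint of BU ⇒ R = (1/2, 1/2)
through Q parallel to NB: direction (1, -2); meets RN at S = (2, -4)
S = R + t·(N−R) with t = -3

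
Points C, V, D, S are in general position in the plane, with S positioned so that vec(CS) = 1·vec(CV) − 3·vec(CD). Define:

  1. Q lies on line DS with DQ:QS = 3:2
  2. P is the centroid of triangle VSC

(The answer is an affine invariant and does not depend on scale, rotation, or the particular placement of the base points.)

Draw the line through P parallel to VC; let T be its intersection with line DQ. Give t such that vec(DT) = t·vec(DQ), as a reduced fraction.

t = 5/6

Set C = (0, 0), V = (1, 0), D = (0, 1), S = (1, -3); any affine frame gives the same invariant.
1. Q lies on line DS with DQ:QS = 3:2 ⇒ Q = (3/5, -7/5)
2. P is the centroid of triangle VSC ⇒ P = (2/3, -1)
through P parallel to VC: direction (-1, 0); meets DQ at T = (1/2, -1)
T = D + t·(Q−D) with t = 5/6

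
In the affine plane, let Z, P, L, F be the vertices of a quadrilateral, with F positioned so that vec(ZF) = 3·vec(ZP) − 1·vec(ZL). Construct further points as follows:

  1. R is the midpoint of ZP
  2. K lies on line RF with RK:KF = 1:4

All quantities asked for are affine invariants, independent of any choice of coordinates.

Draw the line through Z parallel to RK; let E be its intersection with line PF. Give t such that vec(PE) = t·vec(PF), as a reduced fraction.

Assign Z = (0, 0), P = (1, 0), L = (0, 1), F = (3, -1) — the answer is frame-independent, so this choice is without loss of generality.
1. R is the midpoint of ZP ⇒ R = (1/2, 0)
2. K lies on line RF with RK:KF = 1:4 ⇒ K = (1, -1/5)
through Z parallel to RK: direction (1/2, -1/5); meets PF at E = (5, -2)
E = P + t·(F−P) with t = 2

t = 2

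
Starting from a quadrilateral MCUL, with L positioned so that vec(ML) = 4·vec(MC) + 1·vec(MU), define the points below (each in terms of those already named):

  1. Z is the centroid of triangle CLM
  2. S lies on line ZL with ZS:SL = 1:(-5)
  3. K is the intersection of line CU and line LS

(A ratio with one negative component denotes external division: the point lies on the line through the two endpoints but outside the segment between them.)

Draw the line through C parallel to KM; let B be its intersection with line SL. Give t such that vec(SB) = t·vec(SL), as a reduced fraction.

Choose coordinates M = (0, 0), C = (1, 0), U = (0, 1), L = (4, 1).
1. Z is the centroid of triangle CLM ⇒ Z = (5/3, 1/3)
2. S lies on line ZL with ZS:SL = 1:(-5) ⇒ S = (13/12, 1/6)
3. K is the intersection of line CU and line LS ⇒ K = (8/9, 1/9)
through C parallel to KM: direction (-8/9, -1/9); meets SL at B = (1/9, -1/9)
B = S + t·(L−S) with t = -1/3

t = -1/3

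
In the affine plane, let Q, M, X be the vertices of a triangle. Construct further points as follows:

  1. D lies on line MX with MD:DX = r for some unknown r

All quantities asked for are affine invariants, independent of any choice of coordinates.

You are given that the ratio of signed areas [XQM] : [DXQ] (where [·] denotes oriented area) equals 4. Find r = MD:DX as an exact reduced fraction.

Work in coordinates with Q = (0, 0), M = (1, 0), X = (0, 1).
1. With MD:DX = r, write λ = r/(r+1) so D = M + λ·(X−M); D is affine-linear in λ
Every point depending on D is an affine combination of D and λ-independent points, so each such coordinate is linear in λ; the λ² term in each signed area is a multiple of (X−M)×(X−M) = 0, so 2·[XQM] and 2·[DXQ] are each linear in λ. Evaluating at λ=0 and λ=1:
  2·[XQM] = 1,   2·[DXQ] = −λ + 1
So [XQM]:[DXQ] = (1) / (−λ + 1). Setting this equal to 4:
  1 = 4·(−λ + 1)  ⇒  λ = 3/4
Then r = λ/(1−λ) = (3/4)/(1/4) = 3. Check: with r = 3, D = (1/4, 3/4) and [XQM]:[DXQ] = 4 as required.

r = 3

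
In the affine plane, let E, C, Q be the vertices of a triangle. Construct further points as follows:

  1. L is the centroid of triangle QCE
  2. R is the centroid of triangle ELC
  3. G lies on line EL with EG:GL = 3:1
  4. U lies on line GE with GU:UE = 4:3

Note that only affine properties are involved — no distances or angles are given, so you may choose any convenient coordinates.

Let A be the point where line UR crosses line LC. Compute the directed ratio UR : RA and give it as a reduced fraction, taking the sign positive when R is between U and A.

Work in coordinates with E = (0, 0), C = (1, 0), Q = (0, 1).
1. L is the centroid of triangle QCE ⇒ L = (1/3, 1/3)
2. R is the centroid of triangle ELC ⇒ R = (4/9, 1/9)
3. G lies on line EL with EG:GL = 3:1 ⇒ G = (1/4, 1/4)
4. U lies on line GE with GU:UE = 4:3 ⇒ U = (3/28, 3/28)
line UR meets LC at A = (67/87, 10/87)
R = U + t·(A−U) with t = 29/57, so UR:RA = 29/57:28/57

UR:RA = 29/28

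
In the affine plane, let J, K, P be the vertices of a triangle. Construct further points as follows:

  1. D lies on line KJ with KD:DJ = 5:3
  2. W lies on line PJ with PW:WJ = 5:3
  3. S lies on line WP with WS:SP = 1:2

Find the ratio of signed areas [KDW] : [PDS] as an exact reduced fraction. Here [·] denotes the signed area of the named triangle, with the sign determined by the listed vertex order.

[KDW]:[PDS] = 3/2

Assign J = (0, 0), K = (1, 0), P = (0, 1) — the answer is frame-independent, so this choice is without loss of generality.
1. D lies on line KJ with KD:DJ = 5:3 ⇒ D = (3/8, 0)
2. W lies on line PJ with PW:WJ = 5:3 ⇒ W = (0, 3/8)
3. S lies on line WP with WS:SP = 1:2 ⇒ S = (0, 7/12)
2·[KDW] = -15/64, 2·[PDS] = -5/32
[KDW]:[PDS] = -15/64:-5/32 = 3/2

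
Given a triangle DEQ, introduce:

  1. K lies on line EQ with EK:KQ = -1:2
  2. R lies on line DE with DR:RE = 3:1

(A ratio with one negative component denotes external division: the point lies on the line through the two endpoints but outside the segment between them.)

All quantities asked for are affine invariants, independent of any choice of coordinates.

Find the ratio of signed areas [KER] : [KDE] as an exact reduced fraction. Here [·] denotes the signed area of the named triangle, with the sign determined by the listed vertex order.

Assign D = (0, 0), E = (1, 0), Q = (0, 1) — the answer is frame-independent, so this choice is without loss of generality.
1. K lies on line EQ with EK:KQ = -1:2 ⇒ K = (2, -1)
2. R lies on line DE with DR:RE = 3:1 ⇒ R = (3/4, 0)
2·[KER] = 1/4, 2·[KDE] = -1
[KER]:[KDE] = 1/4:-1 = -1/4

[KER]:[KDE] = -1/4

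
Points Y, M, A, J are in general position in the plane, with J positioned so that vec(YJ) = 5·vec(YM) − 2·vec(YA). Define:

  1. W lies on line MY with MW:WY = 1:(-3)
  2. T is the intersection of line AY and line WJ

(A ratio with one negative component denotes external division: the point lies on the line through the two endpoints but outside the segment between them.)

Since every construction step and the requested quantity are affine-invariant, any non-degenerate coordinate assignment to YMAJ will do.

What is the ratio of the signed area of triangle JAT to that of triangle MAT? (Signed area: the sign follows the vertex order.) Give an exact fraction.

Work in coordinates with Y = (0, 0), M = (1, 0), A = (0, 1), J = (5, -2).
1. W lies on line MY with MW:WY = 1:(-3) ⇒ W = (3/2, 0)
2. T is the intersection of line AY and line WJ ⇒ T = (0, 6/7)
2·[JAT] = 5/7, 2·[MAT] = 1/7
[JAT]:[MAT] = 5/7:1/7 = 5

[JAT]:[MAT] = 5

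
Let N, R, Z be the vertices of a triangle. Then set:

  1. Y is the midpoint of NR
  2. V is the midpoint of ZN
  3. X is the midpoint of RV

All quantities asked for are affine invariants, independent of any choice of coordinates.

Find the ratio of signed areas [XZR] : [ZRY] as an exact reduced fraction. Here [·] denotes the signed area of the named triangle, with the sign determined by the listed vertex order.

Work in coordinates with N = (0, 0), R = (1, 0), Z = (0, 1).
1. Y is the midpoint of NR ⇒ Y = (1/2, 0)
2. V is the midpoint of ZN ⇒ V = (0, 1/2)
3. X is the midpoint of RV ⇒ X = (1/2, 1/4)
2·[XZR] = -1/4, 2·[ZRY] = -1/2
[XZR]:[ZRY] = -1/4:-1/2 = 1/2

[XZR]:[ZRY] = 1/2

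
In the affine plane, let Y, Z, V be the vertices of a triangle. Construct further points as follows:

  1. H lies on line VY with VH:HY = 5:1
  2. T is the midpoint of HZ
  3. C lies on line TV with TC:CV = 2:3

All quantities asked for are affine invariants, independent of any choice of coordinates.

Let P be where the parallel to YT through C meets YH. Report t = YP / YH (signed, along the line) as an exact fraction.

Choose coordinates Y = (0, 0), Z = (1, 0), V = (0, 1).
1. H lies on line VY with VH:HY = 5:1 ⇒ H = (0, 1/6)
2. T is the midpoint of HZ ⇒ T = (1/2, 1/12)
3. C lies on line TV with TC:CV = 2:3 ⇒ C = (3/10, 9/20)
through C parallel to YT: direction (1/2, 1/12); meets YH at P = (0, 2/5)
P = Y + t·(H−Y) with t = 12/5

t = 12/5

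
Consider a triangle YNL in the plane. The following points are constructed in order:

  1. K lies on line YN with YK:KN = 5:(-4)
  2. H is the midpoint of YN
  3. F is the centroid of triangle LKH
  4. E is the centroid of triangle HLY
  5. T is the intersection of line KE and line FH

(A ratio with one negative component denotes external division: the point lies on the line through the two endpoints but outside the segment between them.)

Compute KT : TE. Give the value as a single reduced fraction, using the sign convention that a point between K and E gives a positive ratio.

Choose coordinates Y = (0, 0), N = (1, 0), L = (0, 1).
1. K lies on line YN with YK:KN = 5:(-4) ⇒ K = (5, 0)
2. H is the midpoint of YN ⇒ H = (1/2, 0)
3. F is the centroid of triangle LKH ⇒ F = (11/6, 1/3)
4. E is the centroid of triangle HLY ⇒ E = (1/6, 1/3)
5. T is the intersection of line KE and line FH ⇒ T = (109/74, 9/37)
T = K + t·(E−K) with t = 27/37, so KT:TE = t:(1−t) = 27/37:10/37

KT:TE = 27/10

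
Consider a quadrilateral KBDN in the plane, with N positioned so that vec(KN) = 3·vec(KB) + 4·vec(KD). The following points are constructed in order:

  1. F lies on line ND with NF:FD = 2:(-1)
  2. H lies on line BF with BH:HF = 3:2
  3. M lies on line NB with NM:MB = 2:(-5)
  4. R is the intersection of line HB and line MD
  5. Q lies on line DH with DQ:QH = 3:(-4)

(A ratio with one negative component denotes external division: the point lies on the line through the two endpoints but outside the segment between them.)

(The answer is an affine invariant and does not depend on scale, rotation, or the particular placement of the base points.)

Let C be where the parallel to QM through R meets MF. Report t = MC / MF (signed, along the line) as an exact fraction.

t = 6/7

Set K = (0, 0), B = (1, 0), D = (0, 1), N = (3, 4); any affine frame gives the same invariant.
1. F lies on line ND with NF:FD = 2:(-1) ⇒ F = (-3, -2)
2. H lies on line BF with BH:HF = 3:2 ⇒ H = (-7/5, -6/5)
3. M lies on line NB with NM:MB = 2:(-5) ⇒ M = (13/3, 20/3)
4. R is the intersection of line HB and line MD ⇒ R = (-13/7, -10/7)
5. Q lies on line DH with DQ:QH = 3:(-4) ⇒ Q = (21/5, 38/5)
through R parallel to QM: direction (2/15, -14/15); meets MF at C = (-41/21, -16/21)
C = M + t·(F−M) with t = 6/7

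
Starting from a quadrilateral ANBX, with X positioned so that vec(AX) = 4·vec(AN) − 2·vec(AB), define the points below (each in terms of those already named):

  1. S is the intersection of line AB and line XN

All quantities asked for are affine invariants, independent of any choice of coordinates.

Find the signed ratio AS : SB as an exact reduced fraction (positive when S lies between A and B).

AS:SB = 2

Assign A = (0, 0), N = (1, 0), B = (0, 1), X = (4, -2) — the answer is frame-independent, so this choice is without loss of generality.
1. S is the intersection of line AB and line XN ⇒ S = (0, 2/3)
S = A + t·(B−A) with t = 2/3, so AS:SB = t:(1−t) = 2/3:1/3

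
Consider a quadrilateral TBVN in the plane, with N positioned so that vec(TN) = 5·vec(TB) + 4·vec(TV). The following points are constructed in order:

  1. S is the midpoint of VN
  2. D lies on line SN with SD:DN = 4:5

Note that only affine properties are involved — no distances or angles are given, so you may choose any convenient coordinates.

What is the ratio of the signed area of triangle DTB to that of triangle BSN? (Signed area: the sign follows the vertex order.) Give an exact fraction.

Work in coordinates with T = (0, 0), B = (1, 0), V = (0, 1), N = (5, 4).
1. S is the midpoint of VN ⇒ S = (5/2, 5/2)
2. D lies on line SN with SD:DN = 4:5 ⇒ D = (65/18, 19/6)
2·[DTB] = 19/6, 2·[BSN] = -4
[DTB]:[BSN] = 19/6:-4 = -19/24

[DTB]:[BSN] = -19/24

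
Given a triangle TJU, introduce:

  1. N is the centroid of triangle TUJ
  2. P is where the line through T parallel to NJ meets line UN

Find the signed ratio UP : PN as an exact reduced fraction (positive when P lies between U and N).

UP:PN = -2

Work in coordinates with T = (0, 0), J = (1, 0), U = (0, 1).
1. N is the centroid of triangle TUJ ⇒ N = (1/3, 1/3)
2. P is where the line through T parallel to NJ meets line UN ⇒ P = (2/3, -1/3)
P = U + t·(N−U) with t = 2, so UP:PN = t:(1−t) = 2:-1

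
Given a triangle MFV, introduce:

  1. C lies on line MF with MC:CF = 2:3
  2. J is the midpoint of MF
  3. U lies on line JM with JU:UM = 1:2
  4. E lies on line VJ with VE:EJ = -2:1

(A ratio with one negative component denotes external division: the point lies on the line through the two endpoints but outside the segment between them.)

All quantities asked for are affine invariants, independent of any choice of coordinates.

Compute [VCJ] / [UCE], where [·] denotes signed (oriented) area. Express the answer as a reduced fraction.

[VCJ]:[UCE] = -3/2

Work in coordinates with M = (0, 0), F = (1, 0), V = (0, 1).
1. C lies on line MF with MC:CF = 2:3 ⇒ C = (2/5, 0)
2. J is the midpoint of MF ⇒ J = (1/2, 0)
3. U lies on line JM with JU:UM = 1:2 ⇒ U = (1/3, 0)
4. E lies on line VJ with VE:EJ = -2:1 ⇒ E = (1, -1)
2·[VCJ] = 1/10, 2·[UCE] = -1/15
[VCJ]:[UCE] = 1/10:-1/15 = -3/2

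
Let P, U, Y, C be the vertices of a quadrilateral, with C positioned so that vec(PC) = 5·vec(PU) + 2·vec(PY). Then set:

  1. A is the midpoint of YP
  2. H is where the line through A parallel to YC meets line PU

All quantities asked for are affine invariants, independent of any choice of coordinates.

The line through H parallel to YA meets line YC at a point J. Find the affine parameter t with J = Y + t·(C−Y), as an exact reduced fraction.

t = -1/2

Set P = (0, 0), U = (1, 0), Y = (0, 1), C = (5, 2); any affine frame gives the same invariant.
1. A is the midpoint of YP ⇒ A = (0, 1/2)
2. H is where the line through A parallel to YC meets line PU ⇒ H = (-5/2, 0)
through H parallel to YA: direction (0, -1/2); meets YC at J = (-5/2, 1/2)
J = Y + t·(C−Y) with t = -1/2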